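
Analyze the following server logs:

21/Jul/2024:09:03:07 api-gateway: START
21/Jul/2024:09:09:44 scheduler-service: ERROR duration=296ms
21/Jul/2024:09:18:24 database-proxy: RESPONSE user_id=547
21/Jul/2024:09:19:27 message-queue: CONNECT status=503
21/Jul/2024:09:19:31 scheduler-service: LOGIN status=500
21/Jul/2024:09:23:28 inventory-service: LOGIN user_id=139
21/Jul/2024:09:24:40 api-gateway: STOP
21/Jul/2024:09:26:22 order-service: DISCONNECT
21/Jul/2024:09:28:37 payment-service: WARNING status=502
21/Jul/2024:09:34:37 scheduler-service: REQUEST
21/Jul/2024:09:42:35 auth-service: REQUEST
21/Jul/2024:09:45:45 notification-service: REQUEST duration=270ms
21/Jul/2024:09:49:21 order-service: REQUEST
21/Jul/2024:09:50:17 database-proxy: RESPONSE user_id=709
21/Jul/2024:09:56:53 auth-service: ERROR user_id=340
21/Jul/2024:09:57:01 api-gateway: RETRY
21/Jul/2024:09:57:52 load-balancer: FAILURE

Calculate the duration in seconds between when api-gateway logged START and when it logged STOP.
1293

To find the time between events:

1. Locate the first START event for api-gateway: 21/Jul/2024:09:03:07
2. Locate the first STOP event for api-gateway: 21/Jul/2024:09:24:40
3. Calculate the difference: 21/Jul/2024:09:24:40 - 21/Jul/2024:09:03:07 = 1293 seconds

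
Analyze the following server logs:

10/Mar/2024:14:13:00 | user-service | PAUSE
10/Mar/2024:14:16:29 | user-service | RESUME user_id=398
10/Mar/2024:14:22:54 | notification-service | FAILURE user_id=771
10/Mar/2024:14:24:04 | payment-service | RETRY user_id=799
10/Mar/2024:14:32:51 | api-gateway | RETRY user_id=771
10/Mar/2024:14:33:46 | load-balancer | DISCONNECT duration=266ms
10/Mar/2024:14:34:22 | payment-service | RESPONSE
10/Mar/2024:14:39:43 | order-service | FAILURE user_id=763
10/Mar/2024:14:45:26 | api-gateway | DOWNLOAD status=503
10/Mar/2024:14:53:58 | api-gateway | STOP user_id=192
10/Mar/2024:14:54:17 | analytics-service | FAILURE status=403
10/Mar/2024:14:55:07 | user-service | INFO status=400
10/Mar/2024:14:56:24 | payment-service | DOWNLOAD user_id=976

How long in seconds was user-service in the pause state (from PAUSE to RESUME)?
209

To calculate state duration:

1. Find PAUSE event for user-service: 10/Mar/2024:14:13:00
2. Find RESUME event for user-service: 10/Mar/2024:14:16:29
3. Calculate duration: 10/Mar/2024:14:16:29 - 10/Mar/2024:14:13:00 = 209 seconds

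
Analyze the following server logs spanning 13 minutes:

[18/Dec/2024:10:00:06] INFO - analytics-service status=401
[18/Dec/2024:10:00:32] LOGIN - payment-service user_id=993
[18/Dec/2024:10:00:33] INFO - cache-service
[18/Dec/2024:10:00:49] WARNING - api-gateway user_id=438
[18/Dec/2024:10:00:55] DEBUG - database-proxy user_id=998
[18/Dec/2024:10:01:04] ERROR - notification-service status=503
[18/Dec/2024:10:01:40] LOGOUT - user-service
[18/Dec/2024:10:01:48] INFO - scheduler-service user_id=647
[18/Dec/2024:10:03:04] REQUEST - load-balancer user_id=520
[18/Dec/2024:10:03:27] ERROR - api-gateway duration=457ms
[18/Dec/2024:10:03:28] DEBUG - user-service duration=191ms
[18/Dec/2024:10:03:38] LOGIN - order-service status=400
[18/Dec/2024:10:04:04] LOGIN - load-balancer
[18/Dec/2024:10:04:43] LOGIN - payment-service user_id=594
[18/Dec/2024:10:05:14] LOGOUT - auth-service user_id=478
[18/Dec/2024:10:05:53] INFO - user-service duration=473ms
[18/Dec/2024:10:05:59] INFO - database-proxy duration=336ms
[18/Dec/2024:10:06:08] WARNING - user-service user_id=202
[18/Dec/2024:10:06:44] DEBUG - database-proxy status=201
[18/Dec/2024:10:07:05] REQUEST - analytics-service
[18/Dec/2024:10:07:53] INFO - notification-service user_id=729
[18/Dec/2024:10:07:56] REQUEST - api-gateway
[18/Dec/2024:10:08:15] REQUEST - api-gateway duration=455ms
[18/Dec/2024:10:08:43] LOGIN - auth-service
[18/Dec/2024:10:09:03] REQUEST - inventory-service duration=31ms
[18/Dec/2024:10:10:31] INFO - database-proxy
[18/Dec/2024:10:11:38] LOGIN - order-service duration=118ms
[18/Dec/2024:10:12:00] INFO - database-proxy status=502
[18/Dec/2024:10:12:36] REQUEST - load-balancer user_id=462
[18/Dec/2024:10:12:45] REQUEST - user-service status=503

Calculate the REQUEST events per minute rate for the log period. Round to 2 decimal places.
0.54

To calculate the rate:

1. Count total REQUEST events: 7
2. Total time period: 13 minutes
3. Rate = 7 / 13 = 0.54 events per minute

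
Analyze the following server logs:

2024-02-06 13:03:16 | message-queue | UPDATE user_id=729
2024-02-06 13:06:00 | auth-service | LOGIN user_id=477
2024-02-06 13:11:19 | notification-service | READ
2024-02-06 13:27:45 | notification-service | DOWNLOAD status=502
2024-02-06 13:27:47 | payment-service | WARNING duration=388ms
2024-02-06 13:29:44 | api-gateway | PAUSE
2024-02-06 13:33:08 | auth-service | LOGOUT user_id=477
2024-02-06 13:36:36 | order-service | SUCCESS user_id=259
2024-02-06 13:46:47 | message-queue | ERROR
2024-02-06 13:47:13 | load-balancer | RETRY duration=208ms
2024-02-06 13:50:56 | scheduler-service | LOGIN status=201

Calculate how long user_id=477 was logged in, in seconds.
1628

To calculate session duration:

1. Find LOGIN event for user_id=477: 2024-02-06 13:06:00
2. Find LOGOUT event for user_id=477: 2024-02-06 13:33:08
3. Session duration: 2024-02-06 13:33:08 - 2024-02-06 13:06:00 = 1628 seconds (27 minutes)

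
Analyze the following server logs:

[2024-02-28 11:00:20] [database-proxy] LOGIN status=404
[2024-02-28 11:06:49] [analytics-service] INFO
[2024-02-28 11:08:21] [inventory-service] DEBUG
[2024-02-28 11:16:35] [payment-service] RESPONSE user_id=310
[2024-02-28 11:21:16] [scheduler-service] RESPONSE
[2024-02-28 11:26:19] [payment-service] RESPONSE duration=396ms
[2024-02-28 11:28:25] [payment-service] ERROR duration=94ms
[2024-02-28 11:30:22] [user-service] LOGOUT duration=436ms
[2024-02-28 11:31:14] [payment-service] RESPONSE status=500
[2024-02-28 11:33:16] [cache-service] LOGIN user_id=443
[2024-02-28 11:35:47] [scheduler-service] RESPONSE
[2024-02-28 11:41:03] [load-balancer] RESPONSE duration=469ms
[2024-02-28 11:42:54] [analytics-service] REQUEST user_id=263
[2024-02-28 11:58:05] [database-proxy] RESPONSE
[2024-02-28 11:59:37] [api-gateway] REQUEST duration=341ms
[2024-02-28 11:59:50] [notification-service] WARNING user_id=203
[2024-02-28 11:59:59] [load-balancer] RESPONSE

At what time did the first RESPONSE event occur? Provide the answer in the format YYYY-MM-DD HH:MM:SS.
2024-02-28 11:16:35

To find the first event:

1. Filter for all RESPONSE events
2. Sort by timestamp
3. Select the first one
4. Timestamp: 2024-02-28 11:16:35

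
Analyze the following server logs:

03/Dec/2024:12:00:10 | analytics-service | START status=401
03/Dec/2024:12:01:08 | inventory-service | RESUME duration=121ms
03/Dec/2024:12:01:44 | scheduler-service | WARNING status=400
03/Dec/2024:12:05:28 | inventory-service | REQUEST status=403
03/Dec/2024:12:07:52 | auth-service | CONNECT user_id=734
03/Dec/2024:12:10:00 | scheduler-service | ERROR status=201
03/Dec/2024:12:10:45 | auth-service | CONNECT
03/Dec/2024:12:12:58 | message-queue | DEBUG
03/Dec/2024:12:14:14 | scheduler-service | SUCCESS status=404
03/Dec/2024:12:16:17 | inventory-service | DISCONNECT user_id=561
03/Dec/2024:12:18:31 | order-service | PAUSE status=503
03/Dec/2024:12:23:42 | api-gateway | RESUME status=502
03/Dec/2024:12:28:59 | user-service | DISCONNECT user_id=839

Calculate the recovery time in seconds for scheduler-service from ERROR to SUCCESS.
254

To calculate recovery time:

1. Find ERROR event for scheduler-service: 03/Dec/2024:12:10:00
2. Find next SUCCESS event for scheduler-service: 03/Dec/2024:12:14:14
3. Recovery time: 03/Dec/2024:12:14:14 - 03/Dec/2024:12:10:00 = 254 seconds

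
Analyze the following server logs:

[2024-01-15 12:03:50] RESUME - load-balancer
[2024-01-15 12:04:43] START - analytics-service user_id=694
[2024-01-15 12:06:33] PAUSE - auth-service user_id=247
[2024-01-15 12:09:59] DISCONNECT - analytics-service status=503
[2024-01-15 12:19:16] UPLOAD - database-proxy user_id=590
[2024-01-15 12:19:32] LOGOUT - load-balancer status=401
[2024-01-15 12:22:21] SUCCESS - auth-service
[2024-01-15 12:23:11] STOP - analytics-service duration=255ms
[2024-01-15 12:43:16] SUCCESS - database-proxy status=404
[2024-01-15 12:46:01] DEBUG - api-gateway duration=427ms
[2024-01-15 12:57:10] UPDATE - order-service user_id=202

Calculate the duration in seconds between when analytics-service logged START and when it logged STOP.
1108

To find the time between events:

1. Locate the first START event for analytics-service: 2024-01-15 12:04:43
2. Locate the first STOP event for analytics-service: 2024-01-15 12:23:11
3. Calculate the difference: 2024-01-15 12:23:11 - 2024-01-15 12:04:43 = 1108 seconds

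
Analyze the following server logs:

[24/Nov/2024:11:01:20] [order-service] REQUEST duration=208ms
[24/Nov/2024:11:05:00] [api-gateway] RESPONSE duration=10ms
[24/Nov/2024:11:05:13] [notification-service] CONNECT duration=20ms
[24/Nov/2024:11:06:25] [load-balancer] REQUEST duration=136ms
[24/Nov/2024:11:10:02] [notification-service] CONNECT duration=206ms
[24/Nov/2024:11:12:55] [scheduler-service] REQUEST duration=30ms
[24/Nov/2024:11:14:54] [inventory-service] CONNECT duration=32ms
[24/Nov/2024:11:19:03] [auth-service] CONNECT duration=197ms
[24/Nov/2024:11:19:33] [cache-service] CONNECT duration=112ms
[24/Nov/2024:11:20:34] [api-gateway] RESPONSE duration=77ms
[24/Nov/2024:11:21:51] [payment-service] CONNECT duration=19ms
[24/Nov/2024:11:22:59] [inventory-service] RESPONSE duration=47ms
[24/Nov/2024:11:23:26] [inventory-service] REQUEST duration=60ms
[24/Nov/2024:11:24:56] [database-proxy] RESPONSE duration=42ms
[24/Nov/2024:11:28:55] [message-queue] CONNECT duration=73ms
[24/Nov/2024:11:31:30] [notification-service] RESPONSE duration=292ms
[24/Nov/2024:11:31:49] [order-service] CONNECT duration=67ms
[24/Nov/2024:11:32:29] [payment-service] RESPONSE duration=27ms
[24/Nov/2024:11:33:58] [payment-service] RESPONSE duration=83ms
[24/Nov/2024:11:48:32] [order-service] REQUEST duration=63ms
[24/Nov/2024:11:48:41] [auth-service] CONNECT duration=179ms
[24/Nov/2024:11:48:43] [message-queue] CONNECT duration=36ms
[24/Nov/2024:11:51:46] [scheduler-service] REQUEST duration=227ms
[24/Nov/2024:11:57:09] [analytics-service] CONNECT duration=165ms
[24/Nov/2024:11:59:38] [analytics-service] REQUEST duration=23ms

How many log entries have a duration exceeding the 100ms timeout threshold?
9

To count timeouts:

1. Threshold: 100ms
2. Extract duration from each log entry
3. Count entries where duration > 100
4. Timeout count: 9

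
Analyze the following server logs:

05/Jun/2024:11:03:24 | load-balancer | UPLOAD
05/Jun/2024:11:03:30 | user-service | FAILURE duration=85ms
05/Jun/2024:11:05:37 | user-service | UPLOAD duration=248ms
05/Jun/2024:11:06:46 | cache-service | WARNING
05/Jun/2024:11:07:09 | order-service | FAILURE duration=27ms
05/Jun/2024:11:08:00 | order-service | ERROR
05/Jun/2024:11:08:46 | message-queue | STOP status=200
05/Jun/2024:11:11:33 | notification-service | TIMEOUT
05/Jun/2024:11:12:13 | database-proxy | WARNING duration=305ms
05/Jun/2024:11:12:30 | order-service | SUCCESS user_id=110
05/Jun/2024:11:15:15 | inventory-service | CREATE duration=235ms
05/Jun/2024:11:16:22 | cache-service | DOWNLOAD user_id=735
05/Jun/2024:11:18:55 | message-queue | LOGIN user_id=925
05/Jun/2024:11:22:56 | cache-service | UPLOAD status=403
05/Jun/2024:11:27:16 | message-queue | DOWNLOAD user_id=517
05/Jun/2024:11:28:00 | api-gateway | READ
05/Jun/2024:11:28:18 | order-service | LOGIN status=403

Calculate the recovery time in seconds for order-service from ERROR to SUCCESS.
270

To calculate recovery time:

1. Find ERROR event for order-service: 05/Jun/2024:11:08:00
2. Find next SUCCESS event for order-service: 05/Jun/2024:11:12:30
3. Recovery time: 05/Jun/2024:11:12:30 - 05/Jun/2024:11:08:00 = 270 seconds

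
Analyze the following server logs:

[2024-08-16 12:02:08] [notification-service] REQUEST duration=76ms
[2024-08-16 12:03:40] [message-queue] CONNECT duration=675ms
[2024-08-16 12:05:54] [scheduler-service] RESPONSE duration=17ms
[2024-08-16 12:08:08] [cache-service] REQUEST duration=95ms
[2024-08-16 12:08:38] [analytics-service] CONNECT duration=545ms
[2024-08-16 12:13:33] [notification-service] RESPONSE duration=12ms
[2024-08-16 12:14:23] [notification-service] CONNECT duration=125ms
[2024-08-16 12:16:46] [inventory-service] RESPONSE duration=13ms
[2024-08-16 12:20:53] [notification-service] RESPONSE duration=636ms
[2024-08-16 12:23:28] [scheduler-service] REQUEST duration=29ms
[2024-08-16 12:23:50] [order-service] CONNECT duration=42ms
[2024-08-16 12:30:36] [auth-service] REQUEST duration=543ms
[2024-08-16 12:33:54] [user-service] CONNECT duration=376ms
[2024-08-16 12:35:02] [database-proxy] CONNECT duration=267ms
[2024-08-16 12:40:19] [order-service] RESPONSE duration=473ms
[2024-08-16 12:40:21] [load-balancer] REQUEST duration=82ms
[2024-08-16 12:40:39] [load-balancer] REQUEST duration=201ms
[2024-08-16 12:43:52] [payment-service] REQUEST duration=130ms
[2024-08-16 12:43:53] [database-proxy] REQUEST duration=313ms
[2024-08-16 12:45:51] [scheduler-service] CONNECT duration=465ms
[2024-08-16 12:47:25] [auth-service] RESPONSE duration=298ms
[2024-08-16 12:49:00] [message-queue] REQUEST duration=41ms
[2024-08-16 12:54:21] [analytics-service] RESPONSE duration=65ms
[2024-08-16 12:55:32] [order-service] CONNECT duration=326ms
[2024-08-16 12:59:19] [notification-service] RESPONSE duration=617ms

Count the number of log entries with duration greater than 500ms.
5

To count timeouts:

1. Threshold: 500ms
2. Extract duration from each log entry
3. Count entries where duration > 500
4. Timeout count: 5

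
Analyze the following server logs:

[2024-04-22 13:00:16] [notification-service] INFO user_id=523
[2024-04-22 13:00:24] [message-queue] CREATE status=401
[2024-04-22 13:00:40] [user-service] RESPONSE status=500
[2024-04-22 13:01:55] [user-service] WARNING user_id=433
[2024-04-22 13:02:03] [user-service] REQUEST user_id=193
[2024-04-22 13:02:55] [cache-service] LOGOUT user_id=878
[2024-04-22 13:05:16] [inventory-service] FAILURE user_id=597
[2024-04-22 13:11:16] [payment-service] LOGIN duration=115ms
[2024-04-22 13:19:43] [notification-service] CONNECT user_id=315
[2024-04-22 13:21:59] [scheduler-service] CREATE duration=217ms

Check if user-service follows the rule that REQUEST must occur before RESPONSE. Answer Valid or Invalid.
Invalid

To validate ordering:

1. Required order: REQUEST → RESPONSE
2. Rule: REQUEST must occur before RESPONSE
3. Check actual order of events for user-service
4. Result: Invalid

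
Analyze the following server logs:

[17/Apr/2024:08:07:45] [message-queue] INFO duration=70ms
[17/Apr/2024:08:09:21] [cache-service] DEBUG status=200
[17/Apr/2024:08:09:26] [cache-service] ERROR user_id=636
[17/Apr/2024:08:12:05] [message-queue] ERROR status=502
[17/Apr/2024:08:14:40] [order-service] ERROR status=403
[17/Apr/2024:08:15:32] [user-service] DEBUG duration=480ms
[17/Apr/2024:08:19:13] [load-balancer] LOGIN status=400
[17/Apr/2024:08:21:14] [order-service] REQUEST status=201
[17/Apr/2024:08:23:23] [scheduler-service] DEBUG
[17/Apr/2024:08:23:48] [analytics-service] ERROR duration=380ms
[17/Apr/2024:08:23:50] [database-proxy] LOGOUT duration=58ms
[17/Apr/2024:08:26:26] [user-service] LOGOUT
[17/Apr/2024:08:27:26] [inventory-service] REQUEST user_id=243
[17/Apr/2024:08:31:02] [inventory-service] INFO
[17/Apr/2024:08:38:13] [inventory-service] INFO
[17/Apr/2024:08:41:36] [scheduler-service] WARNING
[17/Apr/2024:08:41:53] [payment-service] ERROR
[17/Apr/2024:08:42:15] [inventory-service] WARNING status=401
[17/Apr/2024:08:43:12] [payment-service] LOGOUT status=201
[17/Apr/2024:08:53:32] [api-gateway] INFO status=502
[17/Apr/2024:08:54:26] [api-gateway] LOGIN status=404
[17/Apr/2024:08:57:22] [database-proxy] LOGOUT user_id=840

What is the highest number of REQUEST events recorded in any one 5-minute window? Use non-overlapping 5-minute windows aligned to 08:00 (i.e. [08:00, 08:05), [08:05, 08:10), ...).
1

To find the burst window:

1. Divide the log period into non-overlapping 5-minute windows starting at 08:00
2. Count REQUEST events in each window
3. Find the window with maximum count
4. Maximum events in a window: 1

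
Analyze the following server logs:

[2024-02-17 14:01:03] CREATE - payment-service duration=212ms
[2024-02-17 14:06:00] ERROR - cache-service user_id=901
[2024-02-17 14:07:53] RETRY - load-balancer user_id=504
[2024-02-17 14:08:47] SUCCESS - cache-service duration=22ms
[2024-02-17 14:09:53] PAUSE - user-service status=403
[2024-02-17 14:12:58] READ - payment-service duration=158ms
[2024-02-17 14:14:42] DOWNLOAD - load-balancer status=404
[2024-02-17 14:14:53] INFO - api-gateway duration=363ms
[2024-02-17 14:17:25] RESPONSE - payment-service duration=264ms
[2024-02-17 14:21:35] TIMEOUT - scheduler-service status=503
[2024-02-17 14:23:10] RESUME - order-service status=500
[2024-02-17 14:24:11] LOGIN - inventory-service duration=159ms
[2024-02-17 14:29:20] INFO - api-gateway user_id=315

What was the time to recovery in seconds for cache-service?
167

To calculate recovery time:

1. Find ERROR event for cache-service: 2024-02-17 14:06:00
2. Find next SUCCESS event for cache-service: 2024-02-17 14:08:47
3. Recovery time: 2024-02-17 14:08:47 - 2024-02-17 14:06:00 = 167 seconds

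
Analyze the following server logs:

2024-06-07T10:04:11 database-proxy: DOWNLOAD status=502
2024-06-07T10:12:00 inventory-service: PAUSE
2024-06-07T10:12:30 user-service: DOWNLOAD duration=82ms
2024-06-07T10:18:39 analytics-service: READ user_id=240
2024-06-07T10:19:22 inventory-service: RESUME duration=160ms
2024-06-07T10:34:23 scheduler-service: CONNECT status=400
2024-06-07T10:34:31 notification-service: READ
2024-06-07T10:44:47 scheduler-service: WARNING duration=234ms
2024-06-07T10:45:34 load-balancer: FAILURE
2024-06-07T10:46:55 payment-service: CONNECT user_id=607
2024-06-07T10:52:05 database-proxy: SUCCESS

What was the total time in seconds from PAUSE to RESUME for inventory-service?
442

To calculate state duration:

1. Find PAUSE event for inventory-service: 2024-06-07T10:12:00
2. Find RESUME event for inventory-service: 2024-06-07T10:19:22
3. Calculate duration: 2024-06-07T10:19:22 - 2024-06-07T10:12:00 = 442 seconds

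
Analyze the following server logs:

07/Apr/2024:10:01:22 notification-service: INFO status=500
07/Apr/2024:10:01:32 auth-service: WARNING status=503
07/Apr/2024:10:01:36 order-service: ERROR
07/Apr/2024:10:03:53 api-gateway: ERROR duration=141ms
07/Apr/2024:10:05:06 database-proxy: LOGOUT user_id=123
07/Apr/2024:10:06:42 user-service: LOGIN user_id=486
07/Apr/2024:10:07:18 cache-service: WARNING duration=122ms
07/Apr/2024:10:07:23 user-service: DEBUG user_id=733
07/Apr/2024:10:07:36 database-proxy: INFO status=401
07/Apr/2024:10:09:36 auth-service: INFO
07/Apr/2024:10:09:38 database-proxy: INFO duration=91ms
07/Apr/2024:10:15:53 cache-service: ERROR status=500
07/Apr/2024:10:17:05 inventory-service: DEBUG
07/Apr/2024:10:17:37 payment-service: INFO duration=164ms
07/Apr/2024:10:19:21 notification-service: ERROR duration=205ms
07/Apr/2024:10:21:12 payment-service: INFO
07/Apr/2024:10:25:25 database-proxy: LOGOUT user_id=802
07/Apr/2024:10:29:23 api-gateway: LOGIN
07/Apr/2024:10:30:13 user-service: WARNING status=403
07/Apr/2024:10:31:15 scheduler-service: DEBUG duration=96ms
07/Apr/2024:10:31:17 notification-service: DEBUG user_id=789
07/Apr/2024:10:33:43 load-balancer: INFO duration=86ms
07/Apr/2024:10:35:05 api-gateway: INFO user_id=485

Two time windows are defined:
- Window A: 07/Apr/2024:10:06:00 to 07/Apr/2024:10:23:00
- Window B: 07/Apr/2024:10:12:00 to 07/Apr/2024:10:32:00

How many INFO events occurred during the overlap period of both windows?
2

To find overlap events:

1. Window A: 07/Apr/2024:10:06:00 to 07/Apr/2024:10:23:00
2. Window B: 07/Apr/2024:10:12:00 to 07/Apr/2024:10:32:00
3. Overlap period: 07/Apr/2024:10:12:00 to 07/Apr/2024:10:23:00
4. Count INFO events in overlap: 2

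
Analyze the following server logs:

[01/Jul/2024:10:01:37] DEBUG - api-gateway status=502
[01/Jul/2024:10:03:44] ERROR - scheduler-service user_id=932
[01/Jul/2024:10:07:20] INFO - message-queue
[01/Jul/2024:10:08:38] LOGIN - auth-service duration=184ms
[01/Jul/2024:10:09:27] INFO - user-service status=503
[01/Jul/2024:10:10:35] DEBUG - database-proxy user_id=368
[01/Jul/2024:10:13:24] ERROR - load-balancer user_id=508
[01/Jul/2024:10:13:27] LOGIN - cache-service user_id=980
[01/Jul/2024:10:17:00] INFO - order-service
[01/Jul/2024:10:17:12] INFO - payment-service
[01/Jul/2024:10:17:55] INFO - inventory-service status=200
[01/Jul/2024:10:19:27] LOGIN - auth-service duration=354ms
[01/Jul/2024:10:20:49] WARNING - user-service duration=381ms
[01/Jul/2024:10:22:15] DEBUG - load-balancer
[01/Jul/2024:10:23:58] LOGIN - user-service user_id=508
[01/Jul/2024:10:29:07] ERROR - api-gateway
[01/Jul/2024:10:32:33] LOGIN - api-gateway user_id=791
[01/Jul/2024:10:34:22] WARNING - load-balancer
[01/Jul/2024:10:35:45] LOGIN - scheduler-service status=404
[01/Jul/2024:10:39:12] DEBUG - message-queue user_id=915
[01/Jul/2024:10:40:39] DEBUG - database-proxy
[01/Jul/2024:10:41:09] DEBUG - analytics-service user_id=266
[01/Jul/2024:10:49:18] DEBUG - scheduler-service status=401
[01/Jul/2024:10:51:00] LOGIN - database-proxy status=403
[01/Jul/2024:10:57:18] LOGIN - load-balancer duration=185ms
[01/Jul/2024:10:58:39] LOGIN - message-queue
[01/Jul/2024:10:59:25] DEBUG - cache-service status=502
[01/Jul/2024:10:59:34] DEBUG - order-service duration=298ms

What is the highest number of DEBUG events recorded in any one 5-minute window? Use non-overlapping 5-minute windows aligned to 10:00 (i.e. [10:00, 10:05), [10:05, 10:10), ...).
2

To find the burst window:

1. Divide the log period into non-overlapping 5-minute windows starting at 10:00
2. Count DEBUG events in each window
3. Find the window with maximum count
4. Maximum events in a window: 2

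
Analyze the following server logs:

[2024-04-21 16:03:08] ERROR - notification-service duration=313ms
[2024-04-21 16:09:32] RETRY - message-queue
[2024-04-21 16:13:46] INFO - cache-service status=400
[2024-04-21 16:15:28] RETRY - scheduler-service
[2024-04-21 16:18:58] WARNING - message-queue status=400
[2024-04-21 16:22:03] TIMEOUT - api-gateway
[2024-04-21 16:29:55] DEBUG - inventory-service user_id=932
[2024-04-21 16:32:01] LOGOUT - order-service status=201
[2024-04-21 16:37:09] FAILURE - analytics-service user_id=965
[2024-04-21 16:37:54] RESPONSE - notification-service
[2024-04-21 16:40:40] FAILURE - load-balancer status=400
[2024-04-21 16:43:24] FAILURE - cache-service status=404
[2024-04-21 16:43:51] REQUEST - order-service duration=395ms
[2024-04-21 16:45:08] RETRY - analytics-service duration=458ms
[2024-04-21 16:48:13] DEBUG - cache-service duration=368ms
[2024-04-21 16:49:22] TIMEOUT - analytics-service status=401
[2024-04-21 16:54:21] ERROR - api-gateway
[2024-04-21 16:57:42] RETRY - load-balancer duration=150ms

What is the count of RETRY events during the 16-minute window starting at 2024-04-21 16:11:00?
1

To count events in the time window:

1. Window boundaries: 2024-04-21 16:11:00 to 2024-04-21 16:27:00
2. Filter for RETRY events within this window
3. Count matching events: 1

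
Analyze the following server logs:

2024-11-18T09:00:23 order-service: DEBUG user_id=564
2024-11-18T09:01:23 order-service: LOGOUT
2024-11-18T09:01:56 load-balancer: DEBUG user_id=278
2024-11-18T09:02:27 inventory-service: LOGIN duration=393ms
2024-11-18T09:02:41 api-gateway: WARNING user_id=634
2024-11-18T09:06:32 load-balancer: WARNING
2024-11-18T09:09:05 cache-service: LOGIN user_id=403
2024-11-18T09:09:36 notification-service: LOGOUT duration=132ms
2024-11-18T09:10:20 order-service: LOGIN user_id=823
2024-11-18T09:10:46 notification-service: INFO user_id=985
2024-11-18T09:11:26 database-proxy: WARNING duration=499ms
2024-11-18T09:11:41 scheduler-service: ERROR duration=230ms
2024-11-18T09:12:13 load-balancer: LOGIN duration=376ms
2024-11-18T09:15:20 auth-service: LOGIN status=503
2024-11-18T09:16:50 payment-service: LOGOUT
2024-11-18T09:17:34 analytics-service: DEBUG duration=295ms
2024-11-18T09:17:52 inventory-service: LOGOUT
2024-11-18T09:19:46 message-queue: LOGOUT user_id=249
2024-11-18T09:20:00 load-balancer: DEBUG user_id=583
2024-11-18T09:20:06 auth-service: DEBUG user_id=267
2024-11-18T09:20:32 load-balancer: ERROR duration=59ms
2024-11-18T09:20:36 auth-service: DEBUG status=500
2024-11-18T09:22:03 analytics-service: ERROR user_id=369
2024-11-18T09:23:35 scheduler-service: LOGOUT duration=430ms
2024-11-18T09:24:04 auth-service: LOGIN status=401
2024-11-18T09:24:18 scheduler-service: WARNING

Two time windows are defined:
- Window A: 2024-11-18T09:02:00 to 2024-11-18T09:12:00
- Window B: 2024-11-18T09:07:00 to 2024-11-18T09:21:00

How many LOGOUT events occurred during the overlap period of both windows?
1

To find overlap events:

1. Window A: 2024-11-18T09:02:00 to 2024-11-18T09:12:00
2. Window B: 2024-11-18T09:07:00 to 2024-11-18T09:21:00
3. Overlap period: 2024-11-18T09:07:00 to 2024-11-18T09:12:00
4. Count LOGOUT events in overlap: 1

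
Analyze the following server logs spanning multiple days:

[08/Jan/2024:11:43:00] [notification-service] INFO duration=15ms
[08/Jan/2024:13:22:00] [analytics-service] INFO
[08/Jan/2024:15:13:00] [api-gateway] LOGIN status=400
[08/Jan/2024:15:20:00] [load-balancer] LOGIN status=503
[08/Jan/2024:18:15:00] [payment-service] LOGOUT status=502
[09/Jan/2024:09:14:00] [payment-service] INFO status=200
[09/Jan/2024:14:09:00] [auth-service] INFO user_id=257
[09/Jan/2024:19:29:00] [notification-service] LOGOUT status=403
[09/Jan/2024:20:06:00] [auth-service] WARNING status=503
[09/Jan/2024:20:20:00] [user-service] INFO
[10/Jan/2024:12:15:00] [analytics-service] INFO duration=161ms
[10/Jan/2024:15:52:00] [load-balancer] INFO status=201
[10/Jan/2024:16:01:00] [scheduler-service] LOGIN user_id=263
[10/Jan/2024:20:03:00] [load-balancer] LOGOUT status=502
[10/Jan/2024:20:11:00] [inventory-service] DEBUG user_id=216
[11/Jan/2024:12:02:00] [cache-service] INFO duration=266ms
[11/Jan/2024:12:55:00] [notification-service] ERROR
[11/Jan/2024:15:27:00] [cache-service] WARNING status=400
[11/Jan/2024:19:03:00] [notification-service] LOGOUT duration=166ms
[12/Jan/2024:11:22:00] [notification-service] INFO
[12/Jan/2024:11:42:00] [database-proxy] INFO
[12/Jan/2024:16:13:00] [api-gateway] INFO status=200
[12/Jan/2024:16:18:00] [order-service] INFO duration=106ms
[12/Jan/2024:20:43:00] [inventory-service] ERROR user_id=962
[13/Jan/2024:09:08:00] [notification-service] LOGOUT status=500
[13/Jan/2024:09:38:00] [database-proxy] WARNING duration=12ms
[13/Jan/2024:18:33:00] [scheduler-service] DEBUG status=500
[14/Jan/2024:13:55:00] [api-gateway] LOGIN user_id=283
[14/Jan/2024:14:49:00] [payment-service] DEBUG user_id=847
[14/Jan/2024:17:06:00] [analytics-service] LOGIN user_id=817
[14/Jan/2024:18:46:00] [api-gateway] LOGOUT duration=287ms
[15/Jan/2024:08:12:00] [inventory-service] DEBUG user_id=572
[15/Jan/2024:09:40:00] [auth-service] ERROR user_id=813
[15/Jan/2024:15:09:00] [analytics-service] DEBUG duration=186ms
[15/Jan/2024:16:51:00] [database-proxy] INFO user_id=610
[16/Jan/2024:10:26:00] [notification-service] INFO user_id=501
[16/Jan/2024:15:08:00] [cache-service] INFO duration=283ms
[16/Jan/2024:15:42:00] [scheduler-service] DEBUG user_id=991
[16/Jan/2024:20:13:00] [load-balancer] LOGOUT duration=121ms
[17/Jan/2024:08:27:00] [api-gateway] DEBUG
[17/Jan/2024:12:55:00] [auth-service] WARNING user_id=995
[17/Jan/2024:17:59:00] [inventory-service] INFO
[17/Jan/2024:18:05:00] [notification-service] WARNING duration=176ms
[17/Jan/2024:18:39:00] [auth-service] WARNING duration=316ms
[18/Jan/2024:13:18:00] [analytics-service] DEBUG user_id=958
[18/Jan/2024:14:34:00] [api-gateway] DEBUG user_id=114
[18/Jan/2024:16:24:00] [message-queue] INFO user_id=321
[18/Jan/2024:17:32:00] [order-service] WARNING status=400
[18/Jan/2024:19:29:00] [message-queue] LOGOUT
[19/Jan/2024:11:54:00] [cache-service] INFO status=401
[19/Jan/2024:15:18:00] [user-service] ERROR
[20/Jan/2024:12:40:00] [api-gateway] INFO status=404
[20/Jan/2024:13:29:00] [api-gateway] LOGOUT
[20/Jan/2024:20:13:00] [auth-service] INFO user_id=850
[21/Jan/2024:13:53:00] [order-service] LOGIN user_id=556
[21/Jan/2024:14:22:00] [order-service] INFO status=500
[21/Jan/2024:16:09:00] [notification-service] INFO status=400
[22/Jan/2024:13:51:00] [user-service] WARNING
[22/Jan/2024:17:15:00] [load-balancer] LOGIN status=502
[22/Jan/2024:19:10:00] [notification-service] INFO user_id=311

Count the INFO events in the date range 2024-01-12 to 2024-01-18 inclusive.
9

To filter by date range:

1. Date range: 2024-01-12 through 2024-01-18, both dates inclusive
2. Filter for INFO events whose date falls in this range
3. Count matching events: 9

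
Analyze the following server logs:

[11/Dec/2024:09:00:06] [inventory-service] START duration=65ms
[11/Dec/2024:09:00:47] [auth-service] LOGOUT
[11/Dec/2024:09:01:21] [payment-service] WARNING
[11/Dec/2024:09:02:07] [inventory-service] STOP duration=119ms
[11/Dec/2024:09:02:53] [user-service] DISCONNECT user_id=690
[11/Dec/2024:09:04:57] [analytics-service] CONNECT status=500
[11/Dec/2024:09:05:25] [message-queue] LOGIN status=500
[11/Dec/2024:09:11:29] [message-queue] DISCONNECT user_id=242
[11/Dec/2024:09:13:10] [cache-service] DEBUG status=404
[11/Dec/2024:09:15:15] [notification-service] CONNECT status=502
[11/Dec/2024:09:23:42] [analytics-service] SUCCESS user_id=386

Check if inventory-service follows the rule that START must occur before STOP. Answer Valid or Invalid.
Valid

To validate ordering:

1. Required order: START → STOP
2. Rule: START must occur before STOP
3. Check actual order of events for inventory-service
4. Result: Valid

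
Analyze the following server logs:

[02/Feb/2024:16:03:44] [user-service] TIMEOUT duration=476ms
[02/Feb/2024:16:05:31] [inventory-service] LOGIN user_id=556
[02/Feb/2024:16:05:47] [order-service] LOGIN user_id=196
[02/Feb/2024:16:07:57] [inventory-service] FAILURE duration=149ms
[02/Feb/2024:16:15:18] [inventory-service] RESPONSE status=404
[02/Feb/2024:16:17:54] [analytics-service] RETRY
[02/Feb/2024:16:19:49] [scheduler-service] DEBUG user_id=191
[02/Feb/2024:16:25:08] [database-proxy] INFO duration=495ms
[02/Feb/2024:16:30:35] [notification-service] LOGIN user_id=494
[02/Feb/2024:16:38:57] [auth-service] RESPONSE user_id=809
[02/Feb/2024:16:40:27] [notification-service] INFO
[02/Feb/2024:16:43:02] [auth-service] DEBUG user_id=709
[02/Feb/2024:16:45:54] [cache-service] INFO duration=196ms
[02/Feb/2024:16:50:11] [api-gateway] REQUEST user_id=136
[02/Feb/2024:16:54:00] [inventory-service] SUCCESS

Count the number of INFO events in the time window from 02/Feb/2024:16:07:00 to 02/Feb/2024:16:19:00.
0

To count events in the time window:

1. Window boundaries: 02/Feb/2024:16:07:00 to 02/Feb/2024:16:19:00
2. Filter for INFO events within this window
3. Count matching events: 0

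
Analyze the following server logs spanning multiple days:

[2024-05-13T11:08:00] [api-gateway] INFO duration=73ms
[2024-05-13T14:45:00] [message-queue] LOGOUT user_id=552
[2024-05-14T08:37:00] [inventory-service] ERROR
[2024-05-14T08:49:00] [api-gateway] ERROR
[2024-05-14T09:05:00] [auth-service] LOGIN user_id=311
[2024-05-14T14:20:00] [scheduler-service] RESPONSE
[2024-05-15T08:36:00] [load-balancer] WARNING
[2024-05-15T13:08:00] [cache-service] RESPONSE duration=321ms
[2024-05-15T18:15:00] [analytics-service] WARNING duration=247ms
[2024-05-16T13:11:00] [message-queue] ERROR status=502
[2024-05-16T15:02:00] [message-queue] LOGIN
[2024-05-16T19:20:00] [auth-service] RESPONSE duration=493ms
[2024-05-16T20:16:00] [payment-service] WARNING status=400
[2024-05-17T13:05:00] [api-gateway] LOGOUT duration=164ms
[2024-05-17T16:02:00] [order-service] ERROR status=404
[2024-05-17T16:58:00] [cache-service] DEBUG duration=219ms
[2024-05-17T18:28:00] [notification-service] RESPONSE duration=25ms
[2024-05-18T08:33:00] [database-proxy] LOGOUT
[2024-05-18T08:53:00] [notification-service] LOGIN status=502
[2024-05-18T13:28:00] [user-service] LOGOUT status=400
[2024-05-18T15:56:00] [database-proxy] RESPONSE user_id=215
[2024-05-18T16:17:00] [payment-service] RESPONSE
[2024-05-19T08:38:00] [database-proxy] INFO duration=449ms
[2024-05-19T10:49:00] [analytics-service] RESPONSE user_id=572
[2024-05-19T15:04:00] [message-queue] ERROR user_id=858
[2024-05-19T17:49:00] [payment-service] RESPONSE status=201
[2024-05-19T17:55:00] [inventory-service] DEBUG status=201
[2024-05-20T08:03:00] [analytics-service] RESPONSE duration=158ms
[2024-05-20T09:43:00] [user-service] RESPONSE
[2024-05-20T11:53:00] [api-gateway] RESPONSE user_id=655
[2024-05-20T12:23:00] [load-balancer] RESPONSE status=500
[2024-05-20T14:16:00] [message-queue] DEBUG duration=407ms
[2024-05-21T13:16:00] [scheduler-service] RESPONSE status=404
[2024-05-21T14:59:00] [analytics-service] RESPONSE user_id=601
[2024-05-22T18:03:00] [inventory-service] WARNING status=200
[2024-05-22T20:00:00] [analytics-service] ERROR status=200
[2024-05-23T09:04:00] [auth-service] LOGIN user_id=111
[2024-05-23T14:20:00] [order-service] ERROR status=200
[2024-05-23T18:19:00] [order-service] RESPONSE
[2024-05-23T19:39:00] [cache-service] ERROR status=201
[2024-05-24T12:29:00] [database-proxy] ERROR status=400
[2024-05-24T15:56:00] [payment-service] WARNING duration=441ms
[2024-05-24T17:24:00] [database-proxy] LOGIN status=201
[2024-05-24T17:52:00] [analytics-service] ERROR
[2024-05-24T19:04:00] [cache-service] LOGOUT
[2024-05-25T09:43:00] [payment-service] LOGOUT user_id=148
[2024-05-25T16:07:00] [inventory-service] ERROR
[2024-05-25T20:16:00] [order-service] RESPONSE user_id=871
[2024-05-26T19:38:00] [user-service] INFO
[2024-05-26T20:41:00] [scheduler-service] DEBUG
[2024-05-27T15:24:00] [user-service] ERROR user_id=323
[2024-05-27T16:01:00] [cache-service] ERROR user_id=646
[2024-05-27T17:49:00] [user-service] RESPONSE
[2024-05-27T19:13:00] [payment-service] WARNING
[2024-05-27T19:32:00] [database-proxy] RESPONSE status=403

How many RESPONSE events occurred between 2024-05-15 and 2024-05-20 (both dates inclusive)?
11

To filter by date range:

1. Date range: 2024-05-15 through 2024-05-20, both dates inclusive
2. Filter for RESPONSE events whose date falls in this range
3. Count matching events: 11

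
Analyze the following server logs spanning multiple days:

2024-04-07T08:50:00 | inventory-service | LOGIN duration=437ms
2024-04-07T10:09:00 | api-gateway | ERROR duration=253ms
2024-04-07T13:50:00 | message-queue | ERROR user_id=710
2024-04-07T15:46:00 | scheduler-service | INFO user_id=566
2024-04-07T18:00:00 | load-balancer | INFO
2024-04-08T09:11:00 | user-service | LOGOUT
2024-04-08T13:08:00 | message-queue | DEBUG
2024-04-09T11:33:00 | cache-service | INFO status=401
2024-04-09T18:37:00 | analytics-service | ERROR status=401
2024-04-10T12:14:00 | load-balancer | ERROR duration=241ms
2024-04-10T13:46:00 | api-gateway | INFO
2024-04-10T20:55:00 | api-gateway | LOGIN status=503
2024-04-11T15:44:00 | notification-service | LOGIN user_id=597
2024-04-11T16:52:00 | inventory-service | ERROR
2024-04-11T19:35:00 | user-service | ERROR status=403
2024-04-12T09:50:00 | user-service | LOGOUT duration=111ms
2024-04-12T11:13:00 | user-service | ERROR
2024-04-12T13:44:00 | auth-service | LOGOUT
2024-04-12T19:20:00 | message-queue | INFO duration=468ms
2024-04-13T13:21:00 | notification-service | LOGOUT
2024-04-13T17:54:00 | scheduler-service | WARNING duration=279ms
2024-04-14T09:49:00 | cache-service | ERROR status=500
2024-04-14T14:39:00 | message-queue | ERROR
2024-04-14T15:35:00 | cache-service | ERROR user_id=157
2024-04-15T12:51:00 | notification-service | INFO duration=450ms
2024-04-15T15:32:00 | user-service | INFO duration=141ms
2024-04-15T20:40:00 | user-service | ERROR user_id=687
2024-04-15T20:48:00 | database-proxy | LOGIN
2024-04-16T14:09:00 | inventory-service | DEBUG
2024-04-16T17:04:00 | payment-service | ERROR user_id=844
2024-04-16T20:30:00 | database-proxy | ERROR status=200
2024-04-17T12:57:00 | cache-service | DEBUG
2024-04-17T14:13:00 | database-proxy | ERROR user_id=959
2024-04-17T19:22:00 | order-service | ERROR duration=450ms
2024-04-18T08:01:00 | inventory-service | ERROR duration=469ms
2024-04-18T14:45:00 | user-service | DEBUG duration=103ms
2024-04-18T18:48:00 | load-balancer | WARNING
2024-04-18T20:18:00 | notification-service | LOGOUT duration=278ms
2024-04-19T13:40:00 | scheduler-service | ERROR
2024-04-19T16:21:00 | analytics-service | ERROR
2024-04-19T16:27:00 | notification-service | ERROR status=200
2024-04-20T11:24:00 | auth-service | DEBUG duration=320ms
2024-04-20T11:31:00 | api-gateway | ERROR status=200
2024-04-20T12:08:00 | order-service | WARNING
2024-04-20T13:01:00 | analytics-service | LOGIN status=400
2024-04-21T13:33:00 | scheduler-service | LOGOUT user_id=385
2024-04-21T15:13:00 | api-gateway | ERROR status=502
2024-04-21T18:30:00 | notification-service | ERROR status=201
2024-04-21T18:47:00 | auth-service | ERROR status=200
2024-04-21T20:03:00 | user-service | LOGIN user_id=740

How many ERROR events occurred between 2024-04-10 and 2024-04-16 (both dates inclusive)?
10

To filter by date range:

1. Date range: 2024-04-10 through 2024-04-16, both dates inclusive
2. Filter for ERROR events whose date falls in this range
3. Count matching events: 10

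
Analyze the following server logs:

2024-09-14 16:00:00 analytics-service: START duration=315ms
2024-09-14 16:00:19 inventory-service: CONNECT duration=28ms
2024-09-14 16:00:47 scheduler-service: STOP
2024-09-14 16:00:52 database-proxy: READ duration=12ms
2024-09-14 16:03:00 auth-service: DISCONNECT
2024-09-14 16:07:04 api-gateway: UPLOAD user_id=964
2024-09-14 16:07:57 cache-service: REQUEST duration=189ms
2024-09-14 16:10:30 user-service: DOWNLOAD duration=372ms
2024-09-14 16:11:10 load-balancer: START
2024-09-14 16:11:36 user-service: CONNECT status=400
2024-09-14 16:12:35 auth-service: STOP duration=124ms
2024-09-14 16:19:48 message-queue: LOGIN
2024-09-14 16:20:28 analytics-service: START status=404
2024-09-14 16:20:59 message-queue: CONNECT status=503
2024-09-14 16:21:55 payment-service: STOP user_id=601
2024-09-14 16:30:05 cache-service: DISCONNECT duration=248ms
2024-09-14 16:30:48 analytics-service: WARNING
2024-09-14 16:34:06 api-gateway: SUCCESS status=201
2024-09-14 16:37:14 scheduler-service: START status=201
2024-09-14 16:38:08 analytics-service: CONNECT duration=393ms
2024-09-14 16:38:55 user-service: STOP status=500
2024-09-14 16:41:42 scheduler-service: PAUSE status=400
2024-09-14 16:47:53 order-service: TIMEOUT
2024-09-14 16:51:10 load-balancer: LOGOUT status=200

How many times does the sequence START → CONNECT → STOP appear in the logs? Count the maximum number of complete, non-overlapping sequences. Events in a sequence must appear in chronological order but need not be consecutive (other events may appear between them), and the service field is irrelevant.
4

To count sequences:

1. Look for pattern: START → CONNECT → STOP
2. Greedily scan the log in chronological order, matching each sequence element in turn (ignoring service)
3. Each time the full pattern completes, increment the count and restart matching from the next event
4. Complete non-overlapping sequences found: 4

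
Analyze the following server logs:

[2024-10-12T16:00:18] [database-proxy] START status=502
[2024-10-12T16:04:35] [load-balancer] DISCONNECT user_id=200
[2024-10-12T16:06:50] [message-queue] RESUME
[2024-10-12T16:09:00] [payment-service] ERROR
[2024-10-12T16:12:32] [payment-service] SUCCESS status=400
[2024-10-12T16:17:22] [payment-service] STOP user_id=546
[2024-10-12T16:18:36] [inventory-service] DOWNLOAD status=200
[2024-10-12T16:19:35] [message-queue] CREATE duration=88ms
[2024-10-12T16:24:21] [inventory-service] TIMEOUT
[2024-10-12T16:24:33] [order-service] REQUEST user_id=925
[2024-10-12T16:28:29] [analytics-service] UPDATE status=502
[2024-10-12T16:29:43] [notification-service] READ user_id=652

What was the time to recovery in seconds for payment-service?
212

To calculate recovery time:

1. Find ERROR event for payment-service: 2024-10-12T16:09:00
2. Find next SUCCESS event for payment-service: 2024-10-12T16:12:32
3. Recovery time: 2024-10-12T16:12:32 - 2024-10-12T16:09:00 = 212 seconds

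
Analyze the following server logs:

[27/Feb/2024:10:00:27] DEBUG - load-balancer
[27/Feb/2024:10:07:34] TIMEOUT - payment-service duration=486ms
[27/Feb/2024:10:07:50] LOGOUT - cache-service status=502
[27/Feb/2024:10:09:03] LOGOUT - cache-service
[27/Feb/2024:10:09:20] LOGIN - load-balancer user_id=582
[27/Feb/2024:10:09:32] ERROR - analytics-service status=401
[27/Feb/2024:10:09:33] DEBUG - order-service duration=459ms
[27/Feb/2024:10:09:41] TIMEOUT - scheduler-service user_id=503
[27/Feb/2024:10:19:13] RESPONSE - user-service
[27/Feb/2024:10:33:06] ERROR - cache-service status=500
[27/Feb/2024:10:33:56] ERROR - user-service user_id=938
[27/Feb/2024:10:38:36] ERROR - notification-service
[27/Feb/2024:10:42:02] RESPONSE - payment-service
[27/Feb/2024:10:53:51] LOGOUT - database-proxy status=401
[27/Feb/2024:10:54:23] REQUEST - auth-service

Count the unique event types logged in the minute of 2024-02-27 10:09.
5

To count unique event types:

1. Filter events in the minute starting at 2024-02-27 10:09
2. Extract event types from matching entries
3. Count unique types: 5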